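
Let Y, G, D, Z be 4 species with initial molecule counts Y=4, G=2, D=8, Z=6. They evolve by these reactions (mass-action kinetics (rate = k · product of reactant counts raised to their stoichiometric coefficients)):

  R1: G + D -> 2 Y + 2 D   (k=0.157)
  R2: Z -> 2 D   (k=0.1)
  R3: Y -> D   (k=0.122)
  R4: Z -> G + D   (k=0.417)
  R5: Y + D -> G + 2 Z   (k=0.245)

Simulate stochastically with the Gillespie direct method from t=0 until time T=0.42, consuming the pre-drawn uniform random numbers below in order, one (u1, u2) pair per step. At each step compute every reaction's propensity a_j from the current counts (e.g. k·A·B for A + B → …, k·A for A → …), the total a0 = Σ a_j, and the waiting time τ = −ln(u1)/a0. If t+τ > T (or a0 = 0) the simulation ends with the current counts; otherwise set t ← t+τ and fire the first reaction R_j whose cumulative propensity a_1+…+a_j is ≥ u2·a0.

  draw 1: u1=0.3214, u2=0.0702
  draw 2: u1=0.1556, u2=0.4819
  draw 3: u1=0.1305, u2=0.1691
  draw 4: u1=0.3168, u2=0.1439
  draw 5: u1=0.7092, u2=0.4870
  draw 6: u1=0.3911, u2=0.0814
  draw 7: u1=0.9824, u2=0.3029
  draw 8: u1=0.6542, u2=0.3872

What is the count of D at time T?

D at T = 10

t=0.000: Y=4 G=2 D=8 Z=6
Draw 1: a1=2.512, a2=0.600, a3=0.488, a4=2.502, a5=7.840, a0=13.942; τ=−ln(0.3214)/13.942=0.081 → t=0.081; u2·a0=0.0702·13.942=0.979 ≤ a1=2.512 → R1 fires; Y=6 G=1 D=9 Z=6
Draw 2: a1=1.413, a2=0.600, a3=0.732, a4=2.502, a5=13.230, a0=18.477; τ=−ln(0.1556)/18.477=0.101 → t=0.182; u2·a0=0.4819·18.477=8.904; a1+…+a4=5.247 < 8.904 ≤ a1+…+a5=18.477 → R5 fires; Y=5 G=2 D=8 Z=8
Draw 3: a1=2.512, a2=0.800, a3=0.610, a4=3.336, a5=9.800, a0=17.058; τ=−ln(0.1305)/17.058=0.119 → t=0.301; u2·a0=0.1691·17.058=2.885; a1=2.512 < 2.885 ≤ a1+a2=3.312 → R2 fires; Y=5 G=2 D=10 Z=7
Draw 4: a1=3.140, a2=0.700, a3=0.610, a4=2.919, a5=12.250, a0=19.619; τ=−ln(0.3168)/19.619=0.059 → t=0.360; u2·a0=0.1439·19.619=2.823 ≤ a1=3.140 → R1 fires; Y=7 G=1 D=11 Z=7
Draw 5: a1=1.727, a2=0.700, a3=0.854, a4=2.919, a5=18.865, a0=25.065; τ=−ln(0.7092)/25.065=0.014 → t=0.374; u2·a0=0.4870·25.065=12.207; a1+…+a4=6.200 < 12.207 ≤ a1+…+a5=25.065 → R5 fires; Y=6 G=2 D=10 Z=9
Draw 6: a1=3.140, a2=0.900, a3=0.732, a4=3.753, a5=14.700, a0=23.225; τ=−ln(0.3911)/23.225=0.040 → t=0.414; u2·a0=0.0814·23.225=1.891 ≤ a1=3.140 → R1 fires; Y=8 G=1 D=11 Z=9
Draw 7: a1=1.727, a2=0.900, a3=0.976, a4=3.753, a5=21.560, a0=28.916; τ=−ln(0.9824)/28.916=0.001 → t=0.415; u2·a0=0.3029·28.916=8.759; a1+…+a4=7.356 < 8.759 ≤ a1+…+a5=28.916 → R5 fires; Y=7 G=2 D=10 Z=11
Draw 8: a1=3.140, a2=1.100, a3=0.854, a4=4.587, a5=17.150, a0=26.831; τ=−ln(0.6542)/26.831=0.016 → t=0.431 > T=0.42: stop.
Read off D at T=0.42: 10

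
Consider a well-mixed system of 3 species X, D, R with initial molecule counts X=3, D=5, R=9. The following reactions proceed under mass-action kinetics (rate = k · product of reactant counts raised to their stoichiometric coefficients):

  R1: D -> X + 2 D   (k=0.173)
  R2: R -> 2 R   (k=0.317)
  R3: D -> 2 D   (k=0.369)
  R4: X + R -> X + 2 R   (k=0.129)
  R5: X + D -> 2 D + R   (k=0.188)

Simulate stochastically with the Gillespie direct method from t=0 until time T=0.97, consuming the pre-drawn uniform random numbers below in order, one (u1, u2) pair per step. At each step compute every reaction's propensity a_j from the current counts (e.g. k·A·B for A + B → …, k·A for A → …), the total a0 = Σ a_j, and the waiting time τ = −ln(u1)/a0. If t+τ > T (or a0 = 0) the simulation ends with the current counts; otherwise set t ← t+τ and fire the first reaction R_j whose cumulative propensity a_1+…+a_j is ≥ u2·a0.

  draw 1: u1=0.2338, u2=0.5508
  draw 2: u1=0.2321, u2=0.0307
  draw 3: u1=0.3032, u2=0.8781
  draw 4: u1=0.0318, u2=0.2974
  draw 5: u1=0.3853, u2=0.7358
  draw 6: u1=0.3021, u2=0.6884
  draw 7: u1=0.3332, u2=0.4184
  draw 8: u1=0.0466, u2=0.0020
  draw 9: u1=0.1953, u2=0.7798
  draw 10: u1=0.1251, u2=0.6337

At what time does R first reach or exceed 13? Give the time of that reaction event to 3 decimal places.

t=0.000: X=3 D=5 R=9
Draw 1: a1=0.865, a2=2.853, a3=1.845, a4=3.483, a5=2.820, a0=11.866; τ=−ln(0.2338)/11.866=0.122 → t=0.122; u2·a0=0.5508·11.866=6.536; a1+…+a3=5.563 < 6.536 ≤ a1+…+a4=9.046 → R4 fires; X=3 D=5 R=10
Draw 2: a1=0.865, a2=3.170, a3=1.845, a4=3.870, a5=2.820, a0=12.570; τ=−ln(0.2321)/12.570=0.116 → t=0.239; u2·a0=0.0307·12.570=0.386 ≤ a1=0.865 → R1 fires; X=4 D=6 R=10
Draw 3: a1=1.038, a2=3.170, a3=2.214, a4=5.160, a5=4.512, a0=16.094; τ=−ln(0.3032)/16.094=0.074 → t=0.313; u2·a0=0.8781·16.094=14.132; a1+…+a4=11.582 < 14.132 ≤ a1+…+a5=16.094 → R5 fires; X=3 D=7 R=11
Draw 4: a1=1.211, a2=3.487, a3=2.583, a4=4.257, a5=3.948, a0=15.486; τ=−ln(0.0318)/15.486=0.223 → t=0.535; u2·a0=0.2974·15.486=4.606; a1=1.211 < 4.606 ≤ a1+a2=4.698 → R2 fires; X=3 D=7 R=12
Draw 5: a1=1.211, a2=3.804, a3=2.583, a4=4.644, a5=3.948, a0=16.190; τ=−ln(0.3853)/16.190=0.059 → t=0.594; u2·a0=0.7358·16.190=11.913; a1+…+a3=7.598 < 11.913 ≤ a1+…+a4=12.242 → R4 fires; X=3 D=7 R=13
Draw 6: a1=1.211, a2=4.121, a3=2.583, a4=5.031, a5=3.948, a0=16.894; τ=−ln(0.3021)/16.894=0.071 → t=0.665; u2·a0=0.6884·16.894=11.630; a1+…+a3=7.915 < 11.630 ≤ a1+…+a4=12.946 → R4 fires; X=3 D=7 R=14
Draw 7: a1=1.211, a2=4.438, a3=2.583, a4=5.418, a5=3.948, a0=17.598; τ=−ln(0.3332)/17.598=0.062 → t=0.728; u2·a0=0.4184·17.598=7.363; a1+a2=5.649 < 7.363 ≤ a1+…+a3=8.232 → R3 fires; X=3 D=8 R=14
Draw 8: a1=1.384, a2=4.438, a3=2.952, a4=5.418, a5=4.512, a0=18.704; τ=−ln(0.0466)/18.704=0.164 → t=0.892; u2·a0=0.0020·18.704=0.037 ≤ a1=1.384 → R1 fires; X=4 D=9 R=14
Draw 9: a1=1.557, a2=4.438, a3=3.321, a4=7.224, a5=6.768, a0=23.308; τ=−ln(0.1953)/23.308=0.070 → t=0.962; u2·a0=0.7798·23.308=18.176; a1+…+a4=16.540 < 18.176 ≤ a1+…+a5=23.308 → R5 fires; X=3 D=10 R=15
Draw 10: a1=1.730, a2=4.755, a3=3.690, a4=5.805, a5=5.640, a0=21.620; τ=−ln(0.1251)/21.620=0.096 → t=1.058 > T=0.97: stop.
R first becomes ≥ 13 when it reaches 13 at the event at t=0.594.

Threshold first reached at t = 0.594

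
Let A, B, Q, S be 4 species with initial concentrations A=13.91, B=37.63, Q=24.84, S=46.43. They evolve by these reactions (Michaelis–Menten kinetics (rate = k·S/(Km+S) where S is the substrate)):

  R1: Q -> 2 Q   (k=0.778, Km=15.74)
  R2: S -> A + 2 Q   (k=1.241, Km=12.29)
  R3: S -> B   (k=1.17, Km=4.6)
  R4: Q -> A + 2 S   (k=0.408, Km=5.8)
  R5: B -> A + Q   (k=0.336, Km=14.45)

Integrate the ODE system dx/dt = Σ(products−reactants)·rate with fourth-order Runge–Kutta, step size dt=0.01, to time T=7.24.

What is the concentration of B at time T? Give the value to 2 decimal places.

B at T = 43.46

RK4 with dt=0.01: 724 steps to T=7.24. Trajectory (selected grid times):
t=0.00: A=13.91 B=37.63 Q=24.84 S=46.43
t=0.80: A=15.15 B=38.29 Q=26.72 S=45.33
t=1.61: A=16.41 B=38.95 Q=28.62 S=44.23
t=2.41: A=17.66 B=39.60 Q=30.50 S=43.15
t=3.22: A=18.92 B=40.25 Q=32.41 S=42.07
t=4.02: A=20.16 B=40.90 Q=34.28 S=41.02
t=4.83: A=21.42 B=41.55 Q=36.18 S=39.97
t=5.63: A=22.66 B=42.19 Q=38.04 S=38.94
t=6.44: A=23.91 B=42.83 Q=39.93 S=37.90
t=7.24: A=25.14 B=43.46 Q=41.79 S=36.89
Read off B at T=7.24: 43.46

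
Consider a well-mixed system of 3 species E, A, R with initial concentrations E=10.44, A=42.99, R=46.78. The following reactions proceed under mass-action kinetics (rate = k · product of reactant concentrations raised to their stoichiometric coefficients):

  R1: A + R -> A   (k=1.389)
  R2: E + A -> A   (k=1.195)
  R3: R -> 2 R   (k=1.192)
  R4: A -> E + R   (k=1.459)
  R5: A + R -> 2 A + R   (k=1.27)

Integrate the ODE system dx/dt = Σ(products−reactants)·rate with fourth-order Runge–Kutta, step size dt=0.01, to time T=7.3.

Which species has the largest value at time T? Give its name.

RK4 with dt=0.01: 730 steps to T=7.3. Trajectory (selected grid times):
t=0.00: E=10.44 A=42.99 R=46.78
t=0.81: E=1.22 A=78.11 R=1.06
t=1.62: E=1.22 A=71.48 R=1.06
t=2.43: E=1.22 A=65.49 R=1.06
t=3.24: E=1.22 A=60.07 R=1.07
t=4.06: E=1.22 A=55.13 R=1.07
t=4.87: E=1.22 A=50.71 R=1.07
t=5.68: E=1.22 A=46.73 R=1.07
t=6.49: E=1.22 A=43.13 R=1.07
t=7.30: E=1.22 A=39.87 R=1.07
At T=7.3: E=1.22 A=39.87 R=1.07; the largest is A.

Dominant species at T: A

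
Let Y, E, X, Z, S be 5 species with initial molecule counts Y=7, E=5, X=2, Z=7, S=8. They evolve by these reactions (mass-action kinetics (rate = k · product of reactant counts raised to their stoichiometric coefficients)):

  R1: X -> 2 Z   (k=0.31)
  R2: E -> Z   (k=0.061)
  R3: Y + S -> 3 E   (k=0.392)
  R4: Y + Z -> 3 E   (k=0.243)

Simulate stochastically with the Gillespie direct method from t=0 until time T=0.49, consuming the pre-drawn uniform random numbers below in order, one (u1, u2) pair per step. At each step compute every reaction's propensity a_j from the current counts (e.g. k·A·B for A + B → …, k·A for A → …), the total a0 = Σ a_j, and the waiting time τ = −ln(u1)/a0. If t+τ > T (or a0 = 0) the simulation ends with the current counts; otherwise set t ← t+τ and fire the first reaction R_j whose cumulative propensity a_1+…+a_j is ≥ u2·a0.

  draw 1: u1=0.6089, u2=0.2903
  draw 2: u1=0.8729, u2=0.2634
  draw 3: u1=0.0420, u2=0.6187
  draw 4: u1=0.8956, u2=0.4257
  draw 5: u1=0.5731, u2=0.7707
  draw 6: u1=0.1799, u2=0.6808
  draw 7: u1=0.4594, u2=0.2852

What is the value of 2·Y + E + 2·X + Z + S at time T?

Check how each reaction changes W = 2·Y + E + 2·X + Z + S (weight of products minus weight of reactants):
R1: X -> 2 Z: (1·2) − (2·1) = 2 − 2 = 0
R2: E -> Z: (1·1) − (1·1) = 1 − 1 = 0
R3: Y + S -> 3 E: (1·3) − (2·1 + 1·1) = 3 − 3 = 0
R4: Y + Z -> 3 E: (1·3) − (2·1 + 1·1) = 3 − 3 = 0
Every reaction leaves W unchanged, so W is conserved and no simulation is needed: W(T) = W(0) = 2·7 + 5 + 2·2 + 7 + 8 = 38

Value at T = 38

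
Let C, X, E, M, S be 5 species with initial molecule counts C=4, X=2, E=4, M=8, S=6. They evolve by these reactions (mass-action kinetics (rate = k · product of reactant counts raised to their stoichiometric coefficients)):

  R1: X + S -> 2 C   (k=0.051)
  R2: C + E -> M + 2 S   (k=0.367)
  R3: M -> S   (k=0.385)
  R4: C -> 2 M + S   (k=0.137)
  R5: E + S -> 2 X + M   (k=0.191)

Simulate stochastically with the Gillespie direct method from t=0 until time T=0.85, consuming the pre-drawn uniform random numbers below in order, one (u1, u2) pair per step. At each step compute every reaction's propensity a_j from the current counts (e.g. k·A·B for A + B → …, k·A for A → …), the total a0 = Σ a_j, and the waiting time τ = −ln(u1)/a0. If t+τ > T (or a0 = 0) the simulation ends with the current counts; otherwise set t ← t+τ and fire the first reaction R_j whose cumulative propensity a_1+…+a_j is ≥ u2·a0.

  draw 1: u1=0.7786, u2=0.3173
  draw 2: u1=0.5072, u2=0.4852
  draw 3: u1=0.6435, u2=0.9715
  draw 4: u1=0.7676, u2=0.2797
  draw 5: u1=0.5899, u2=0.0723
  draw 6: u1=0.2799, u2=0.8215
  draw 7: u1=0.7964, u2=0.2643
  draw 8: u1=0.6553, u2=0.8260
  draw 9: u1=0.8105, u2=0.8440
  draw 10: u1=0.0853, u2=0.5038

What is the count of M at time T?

t=0.000: C=4 X=2 E=4 M=8 S=6
Draw 1: a1=0.612, a2=5.872, a3=3.080, a4=0.548, a5=4.584, a0=14.696; τ=−ln(0.7786)/14.696=0.017 → t=0.017; u2·a0=0.3173·14.696=4.663; a1=0.612 < 4.663 ≤ a1+a2=6.484 → R2 fires; C=3 X=2 E=3 M=9 S=8
Draw 2: a1=0.816, a2=3.303, a3=3.465, a4=0.411, a5=4.584, a0=12.579; τ=−ln(0.5072)/12.579=0.054 → t=0.071; u2·a0=0.4852·12.579=6.103; a1+a2=4.119 < 6.103 ≤ a1+…+a3=7.584 → R3 fires; C=3 X=2 E=3 M=8 S=9
Draw 3: a1=0.918, a2=3.303, a3=3.080, a4=0.411, a5=5.157, a0=12.869; τ=−ln(0.6435)/12.869=0.034 → t=0.105; u2·a0=0.9715·12.869=12.502; a1+…+a4=7.712 < 12.502 ≤ a1+…+a5=12.869 → R5 fires; C=3 X=4 E=2 M=9 S=8
Draw 4: a1=1.632, a2=2.202, a3=3.465, a4=0.411, a5=3.056, a0=10.766; τ=−ln(0.7676)/10.766=0.025 → t=0.130; u2·a0=0.2797·10.766=3.011; a1=1.632 < 3.011 ≤ a1+a2=3.834 → R2 fires; C=2 X=4 E=1 M=10 S=10
Draw 5: a1=2.040, a2=0.734, a3=3.850, a4=0.274, a5=1.910, a0=8.808; τ=−ln(0.5899)/8.808=0.060 → t=0.190; u2·a0=0.0723·8.808=0.637 ≤ a1=2.040 → R1 fires; C=4 X=3 E=1 M=10 S=9
Draw 6: a1=1.377, a2=1.468, a3=3.850, a4=0.548, a5=1.719, a0=8.962; τ=−ln(0.2799)/8.962=0.142 → t=0.332; u2·a0=0.8215·8.962=7.362; a1+…+a4=7.243 < 7.362 ≤ a1+…+a5=8.962 → R5 fires; C=4 X=5 E=0 M=11 S=8
Draw 7: a1=2.040, a2=0.000, a3=4.235, a4=0.548, a5=0.000, a0=6.823; τ=−ln(0.7964)/6.823=0.033 → t=0.365; u2·a0=0.2643·6.823=1.803 ≤ a1=2.040 → R1 fires; C=6 X=4 E=0 M=11 S=7
Draw 8: a1=1.428, a2=0.000, a3=4.235, a4=0.822, a5=0.000, a0=6.485; τ=−ln(0.6553)/6.485=0.065 → t=0.430; u2·a0=0.8260·6.485=5.357; a1+a2=1.428 < 5.357 ≤ a1+…+a3=5.663 → R3 fires; C=6 X=4 E=0 M=10 S=8
Draw 9: a1=1.632, a2=0.000, a3=3.850, a4=0.822, a5=0.000, a0=6.304; τ=−ln(0.8105)/6.304=0.033 → t=0.464; u2·a0=0.8440·6.304=5.321; a1+a2=1.632 < 5.321 ≤ a1+…+a3=5.482 → R3 fires; C=6 X=4 E=0 M=9 S=9
Draw 10: a1=1.836, a2=0.000, a3=3.465, a4=0.822, a5=0.000, a0=6.123; τ=−ln(0.0853)/6.123=0.402 → t=0.866 > T=0.85: stop.
Read off M at T=0.85: 9

M at T = 9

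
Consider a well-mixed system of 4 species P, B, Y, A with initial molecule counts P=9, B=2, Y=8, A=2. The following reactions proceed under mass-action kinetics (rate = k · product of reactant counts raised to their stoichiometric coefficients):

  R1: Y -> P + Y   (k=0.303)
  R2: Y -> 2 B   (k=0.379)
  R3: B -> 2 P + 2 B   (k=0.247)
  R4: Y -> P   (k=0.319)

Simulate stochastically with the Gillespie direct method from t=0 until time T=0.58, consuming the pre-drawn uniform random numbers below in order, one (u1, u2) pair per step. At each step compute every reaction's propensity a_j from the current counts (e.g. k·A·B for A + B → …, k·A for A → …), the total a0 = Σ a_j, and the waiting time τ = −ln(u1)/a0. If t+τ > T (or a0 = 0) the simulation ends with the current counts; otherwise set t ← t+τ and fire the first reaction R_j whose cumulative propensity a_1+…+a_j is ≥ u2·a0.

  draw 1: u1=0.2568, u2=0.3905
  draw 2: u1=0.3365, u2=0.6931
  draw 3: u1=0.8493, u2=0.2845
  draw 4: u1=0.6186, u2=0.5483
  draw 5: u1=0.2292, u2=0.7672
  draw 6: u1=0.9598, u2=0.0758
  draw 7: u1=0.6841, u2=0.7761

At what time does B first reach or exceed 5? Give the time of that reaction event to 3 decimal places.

Threshold first reached at t = 0.296

t=0.000: P=9 B=2 Y=8 A=2
Draw 1: a1=2.424, a2=3.032, a3=0.494, a4=2.552, a0=8.502; τ=−ln(0.2568)/8.502=0.160 → t=0.160; u2·a0=0.3905·8.502=3.320; a1=2.424 < 3.320 ≤ a1+a2=5.456 → R2 fires; P=9 B=4 Y=7 A=2
Draw 2: a1=2.121, a2=2.653, a3=0.988, a4=2.233, a0=7.995; τ=−ln(0.3365)/7.995=0.136 → t=0.296; u2·a0=0.6931·7.995=5.541; a1+a2=4.774 < 5.541 ≤ a1+…+a3=5.762 → R3 fires; P=11 B=5 Y=7 A=2
Draw 3: a1=2.121, a2=2.653, a3=1.235, a4=2.233, a0=8.242; τ=−ln(0.8493)/8.242=0.020 → t=0.316; u2·a0=0.2845·8.242=2.345; a1=2.121 < 2.345 ≤ a1+a2=4.774 → R2 fires; P=11 B=7 Y=6 A=2
Draw 4: a1=1.818, a2=2.274, a3=1.729, a4=1.914, a0=7.735; τ=−ln(0.6186)/7.735=0.062 → t=0.378; u2·a0=0.5483·7.735=4.241; a1+a2=4.092 < 4.241 ≤ a1+…+a3=5.821 → R3 fires; P=13 B=8 Y=6 A=2
Draw 5: a1=1.818, a2=2.274, a3=1.976, a4=1.914, a0=7.982; τ=−ln(0.2292)/7.982=0.185 → t=0.563; u2·a0=0.7672·7.982=6.124; a1+…+a3=6.068 < 6.124 ≤ a1+…+a4=7.982 → R4 fires; P=14 B=8 Y=5 A=2
Draw 6: a1=1.515, a2=1.895, a3=1.976, a4=1.595, a0=6.981; τ=−ln(0.9598)/6.981=0.006 → t=0.568; u2·a0=0.0758·6.981=0.529 ≤ a1=1.515 → R1 fires; P=15 B=8 Y=5 A=2
Draw 7: a1=1.515, a2=1.895, a3=1.976, a4=1.595, a0=6.981; τ=−ln(0.6841)/6.981=0.054 → t=0.623 > T=0.58: stop.
B first becomes ≥ 5 when it reaches 5 at the event at t=0.296.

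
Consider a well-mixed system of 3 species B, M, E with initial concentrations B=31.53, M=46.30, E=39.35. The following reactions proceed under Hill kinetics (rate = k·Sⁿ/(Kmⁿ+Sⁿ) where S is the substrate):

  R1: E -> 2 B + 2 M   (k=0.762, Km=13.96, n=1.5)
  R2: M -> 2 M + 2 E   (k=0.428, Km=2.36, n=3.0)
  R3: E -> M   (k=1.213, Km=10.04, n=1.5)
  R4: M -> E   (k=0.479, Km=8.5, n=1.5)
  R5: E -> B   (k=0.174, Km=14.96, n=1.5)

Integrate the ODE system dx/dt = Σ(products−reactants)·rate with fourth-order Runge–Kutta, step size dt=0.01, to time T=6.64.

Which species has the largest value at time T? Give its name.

RK4 with dt=0.01: 664 steps to T=6.64. Trajectory (selected grid times):
t=0.00: B=31.53 M=46.30 E=39.35
t=0.74: B=32.56 M=48.01 E=38.95
t=1.48: B=33.60 M=49.72 E=38.55
t=2.21: B=34.61 M=51.40 E=38.17
t=2.95: B=35.63 M=53.09 E=37.78
t=3.69: B=36.66 M=54.78 E=37.39
t=4.43: B=37.68 M=56.47 E=37.01
t=5.16: B=38.68 M=58.13 E=36.64
t=5.90: B=39.69 M=59.81 E=36.27
t=6.64: B=40.70 M=61.48 E=35.90
At T=6.64: B=40.70 M=61.48 E=35.90; the largest is M.

Dominant species at T: M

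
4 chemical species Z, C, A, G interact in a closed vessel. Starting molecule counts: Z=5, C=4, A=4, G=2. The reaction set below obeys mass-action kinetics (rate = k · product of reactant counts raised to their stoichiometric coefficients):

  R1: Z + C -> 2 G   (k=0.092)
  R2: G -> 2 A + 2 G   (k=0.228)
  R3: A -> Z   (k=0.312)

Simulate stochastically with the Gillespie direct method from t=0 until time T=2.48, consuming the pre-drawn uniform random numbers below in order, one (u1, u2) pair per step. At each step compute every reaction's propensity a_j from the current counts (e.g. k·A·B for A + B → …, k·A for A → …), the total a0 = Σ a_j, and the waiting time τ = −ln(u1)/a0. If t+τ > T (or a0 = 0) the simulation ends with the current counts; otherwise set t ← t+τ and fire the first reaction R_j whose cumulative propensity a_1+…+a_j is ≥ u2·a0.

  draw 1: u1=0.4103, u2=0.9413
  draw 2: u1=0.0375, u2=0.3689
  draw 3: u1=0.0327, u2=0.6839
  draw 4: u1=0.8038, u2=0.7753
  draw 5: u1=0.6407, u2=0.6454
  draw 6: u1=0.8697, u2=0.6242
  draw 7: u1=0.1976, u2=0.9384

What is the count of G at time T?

t=0.000: Z=5 C=4 A=4 G=2
Draw 1: a1=1.840, a2=0.456, a3=1.248, a0=3.544; τ=−ln(0.4103)/3.544=0.251 → t=0.251; u2·a0=0.9413·3.544=3.336; a1+a2=2.296 < 3.336 ≤ a1+…+a3=3.544 → R3 fires; Z=6 C=4 A=3 G=2
Draw 2: a1=2.208, a2=0.456, a3=0.936, a0=3.600; τ=−ln(0.0375)/3.600=0.912 → t=1.163; u2·a0=0.3689·3.600=1.328 ≤ a1=2.208 → R1 fires; Z=5 C=3 A=3 G=4
Draw 3: a1=1.380, a2=0.912, a3=0.936, a0=3.228; τ=−ln(0.0327)/3.228=1.060 → t=2.223; u2·a0=0.6839·3.228=2.208; a1=1.380 < 2.208 ≤ a1+a2=2.292 → R2 fires; Z=5 C=3 A=5 G=5
Draw 4: a1=1.380, a2=1.140, a3=1.560, a0=4.080; τ=−ln(0.8038)/4.080=0.054 → t=2.277; u2·a0=0.7753·4.080=3.163; a1+a2=2.520 < 3.163 ≤ a1+…+a3=4.080 → R3 fires; Z=6 C=3 A=4 G=5
Draw 5: a1=1.656, a2=1.140, a3=1.248, a0=4.044; τ=−ln(0.6407)/4.044=0.110 → t=2.387; u2·a0=0.6454·4.044=2.610; a1=1.656 < 2.610 ≤ a1+a2=2.796 → R2 fires; Z=6 C=3 A=6 G=6
Draw 6: a1=1.656, a2=1.368, a3=1.872, a0=4.896; τ=−ln(0.8697)/4.896=0.029 → t=2.415; u2·a0=0.6242·4.896=3.056; a1+a2=3.024 < 3.056 ≤ a1+…+a3=4.896 → R3 fires; Z=7 C=3 A=5 G=6
Draw 7: a1=1.932, a2=1.368, a3=1.560, a0=4.860; τ=−ln(0.1976)/4.860=0.334 → t=2.749 > T=2.48: stop.
Read off G at T=2.48: 6

G at T = 6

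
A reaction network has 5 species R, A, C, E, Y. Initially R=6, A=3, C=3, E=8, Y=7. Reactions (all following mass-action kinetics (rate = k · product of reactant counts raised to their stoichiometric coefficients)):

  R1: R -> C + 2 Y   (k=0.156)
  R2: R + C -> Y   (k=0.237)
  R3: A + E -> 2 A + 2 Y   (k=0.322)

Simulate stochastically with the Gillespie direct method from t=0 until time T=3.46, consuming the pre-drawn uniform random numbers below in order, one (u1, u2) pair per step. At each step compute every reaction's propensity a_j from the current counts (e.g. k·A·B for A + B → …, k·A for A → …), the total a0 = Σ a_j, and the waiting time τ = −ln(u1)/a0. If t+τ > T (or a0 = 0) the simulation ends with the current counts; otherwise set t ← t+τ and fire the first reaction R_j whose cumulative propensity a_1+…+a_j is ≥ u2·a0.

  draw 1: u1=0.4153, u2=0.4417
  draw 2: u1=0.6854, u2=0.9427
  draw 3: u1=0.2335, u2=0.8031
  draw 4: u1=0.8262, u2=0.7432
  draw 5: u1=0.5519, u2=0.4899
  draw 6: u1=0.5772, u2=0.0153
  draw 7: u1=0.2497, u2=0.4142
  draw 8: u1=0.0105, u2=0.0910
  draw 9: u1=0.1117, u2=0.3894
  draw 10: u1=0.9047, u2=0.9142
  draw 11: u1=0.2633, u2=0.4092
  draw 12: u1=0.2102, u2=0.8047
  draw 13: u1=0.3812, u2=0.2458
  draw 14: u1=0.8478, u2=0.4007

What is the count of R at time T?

t=0.000: R=6 A=3 C=3 E=8 Y=7
Draw 1: a1=0.936, a2=4.266, a3=7.728, a0=12.930; τ=−ln(0.4153)/12.930=0.068 → t=0.068; u2·a0=0.4417·12.930=5.711; a1+a2=5.202 < 5.711 ≤ a1+…+a3=12.930 → R3 fires; R=6 A=4 C=3 E=7 Y=9
Draw 2: a1=0.936, a2=4.266, a3=9.016, a0=14.218; τ=−ln(0.6854)/14.218=0.027 → t=0.095; u2·a0=0.9427·14.218=13.403; a1+a2=5.202 < 13.403 ≤ a1+…+a3=14.218 → R3 fires; R=6 A=5 C=3 E=6 Y=11
Draw 3: a1=0.936, a2=4.266, a3=9.660, a0=14.862; τ=−ln(0.2335)/14.862=0.098 → t=0.192; u2·a0=0.8031·14.862=11.936; a1+a2=5.202 < 11.936 ≤ a1+…+a3=14.862 → R3 fires; R=6 A=6 C=3 E=5 Y=13
Draw 4: a1=0.936, a2=4.266, a3=9.660, a0=14.862; τ=−ln(0.8262)/14.862=0.013 → t=0.205; u2·a0=0.7432·14.862=11.045; a1+a2=5.202 < 11.045 ≤ a1+…+a3=14.862 → R3 fires; R=6 A=7 C=3 E=4 Y=15
Draw 5: a1=0.936, a2=4.266, a3=9.016, a0=14.218; τ=−ln(0.5519)/14.218=0.042 → t=0.247; u2·a0=0.4899·14.218=6.965; a1+a2=5.202 < 6.965 ≤ a1+…+a3=14.218 → R3 fires; R=6 A=8 C=3 E=3 Y=17
Draw 6: a1=0.936, a2=4.266, a3=7.728, a0=12.930; τ=−ln(0.5772)/12.930=0.043 → t=0.290; u2·a0=0.0153·12.930=0.198 ≤ a1=0.936 → R1 fires; R=5 A=8 C=4 E=3 Y=19
Draw 7: a1=0.780, a2=4.740, a3=7.728, a0=13.248; τ=−ln(0.2497)/13.248=0.105 → t=0.394; u2·a0=0.4142·13.248=5.487; a1=0.780 < 5.487 ≤ a1+a2=5.520 → R2 fires; R=4 A=8 C=3 E=3 Y=20
Draw 8: a1=0.624, a2=2.844, a3=7.728, a0=11.196; τ=−ln(0.0105)/11.196=0.407 → t=0.801; u2·a0=0.0910·11.196=1.019; a1=0.624 < 1.019 ≤ a1+a2=3.468 → R2 fires; R=3 A=8 C=2 E=3 Y=21
Draw 9: a1=0.468, a2=1.422, a3=7.728, a0=9.618; τ=−ln(0.1117)/9.618=0.228 → t=1.029; u2·a0=0.3894·9.618=3.745; a1+a2=1.890 < 3.745 ≤ a1+…+a3=9.618 → R3 fires; R=3 A=9 C=2 E=2 Y=23
Draw 10: a1=0.468, a2=1.422, a3=5.796, a0=7.686; τ=−ln(0.9047)/7.686=0.013 → t=1.042; u2·a0=0.9142·7.686=7.027; a1+a2=1.890 < 7.027 ≤ a1+…+a3=7.686 → R3 fires; R=3 A=10 C=2 E=1 Y=25
Draw 11: a1=0.468, a2=1.422, a3=3.220, a0=5.110; τ=−ln(0.2633)/5.110=0.261 → t=1.303; u2·a0=0.4092·5.110=2.091; a1+a2=1.890 < 2.091 ≤ a1+…+a3=5.110 → R3 fires; R=3 A=11 C=2 E=0 Y=27
Draw 12: a1=0.468, a2=1.422, a3=0.000, a0=1.890; τ=−ln(0.2102)/1.890=0.825 → t=2.129; u2·a0=0.8047·1.890=1.521; a1=0.468 < 1.521 ≤ a1+a2=1.890 → R2 fires; R=2 A=11 C=1 E=0 Y=28
Draw 13: a1=0.312, a2=0.474, a3=0.000, a0=0.786; τ=−ln(0.3812)/0.786=1.227 → t=3.356; u2·a0=0.2458·0.786=0.193 ≤ a1=0.312 → R1 fires; R=1 A=11 C=2 E=0 Y=30
Draw 14: a1=0.156, a2=0.474, a3=0.000, a0=0.630; τ=−ln(0.8478)/0.630=0.262 → t=3.618 > T=3.46: stop.
Read off R at T=3.46: 1

R at T = 1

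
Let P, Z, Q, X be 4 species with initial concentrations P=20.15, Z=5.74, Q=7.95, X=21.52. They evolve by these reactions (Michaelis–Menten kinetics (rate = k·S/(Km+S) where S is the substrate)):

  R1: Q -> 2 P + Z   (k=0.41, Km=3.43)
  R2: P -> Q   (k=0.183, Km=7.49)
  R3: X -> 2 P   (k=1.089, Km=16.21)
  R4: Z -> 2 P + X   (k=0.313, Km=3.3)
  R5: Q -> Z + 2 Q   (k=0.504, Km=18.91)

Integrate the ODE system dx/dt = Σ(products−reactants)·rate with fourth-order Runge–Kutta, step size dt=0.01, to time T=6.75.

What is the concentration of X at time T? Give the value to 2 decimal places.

RK4 with dt=0.01: 675 steps to T=6.75. Trajectory (selected grid times):
t=0.00: P=20.15 Z=5.74 Q=7.95 X=21.52
t=0.75: P=21.71 Z=5.92 Q=7.95 X=21.21
t=1.50: P=23.26 Z=6.09 Q=7.95 X=20.90
t=2.25: P=24.81 Z=6.27 Q=7.95 X=20.59
t=3.00: P=26.35 Z=6.44 Q=7.95 X=20.29
t=3.75: P=27.89 Z=6.61 Q=7.96 X=19.99
t=4.50: P=29.42 Z=6.78 Q=7.96 X=19.70
t=5.25: P=30.95 Z=6.95 Q=7.97 X=19.41
t=6.00: P=32.48 Z=7.11 Q=7.98 X=19.13
t=6.75: P=34.00 Z=7.28 Q=7.99 X=18.85
Read off X at T=6.75: 18.85

X at T = 18.85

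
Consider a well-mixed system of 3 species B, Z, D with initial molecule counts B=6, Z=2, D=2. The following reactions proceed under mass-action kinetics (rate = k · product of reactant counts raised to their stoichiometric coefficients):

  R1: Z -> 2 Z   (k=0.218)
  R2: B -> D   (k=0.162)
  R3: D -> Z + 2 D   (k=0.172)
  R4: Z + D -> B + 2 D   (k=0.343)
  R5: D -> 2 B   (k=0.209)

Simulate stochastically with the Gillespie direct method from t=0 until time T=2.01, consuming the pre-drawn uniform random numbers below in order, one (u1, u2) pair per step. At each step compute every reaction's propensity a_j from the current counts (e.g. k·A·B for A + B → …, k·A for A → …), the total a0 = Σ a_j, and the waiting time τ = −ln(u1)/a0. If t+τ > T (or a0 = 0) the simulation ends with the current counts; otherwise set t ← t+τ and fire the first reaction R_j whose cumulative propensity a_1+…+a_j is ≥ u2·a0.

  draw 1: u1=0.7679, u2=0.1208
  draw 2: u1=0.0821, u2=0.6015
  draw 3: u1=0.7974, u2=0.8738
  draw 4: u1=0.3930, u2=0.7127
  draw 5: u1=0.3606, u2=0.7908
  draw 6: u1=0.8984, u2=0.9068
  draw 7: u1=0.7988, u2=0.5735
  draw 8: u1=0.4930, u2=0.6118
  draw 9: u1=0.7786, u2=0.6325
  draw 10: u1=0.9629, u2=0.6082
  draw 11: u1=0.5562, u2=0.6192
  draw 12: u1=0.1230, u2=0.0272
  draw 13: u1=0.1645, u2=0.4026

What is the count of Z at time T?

Z at T = 0

t=0.000: B=6 Z=2 D=2
Draw 1: a1=0.436, a2=0.972, a3=0.344, a4=1.372, a5=0.418, a0=3.542; τ=−ln(0.7679)/3.542=0.075 → t=0.075; u2·a0=0.1208·3.542=0.428 ≤ a1=0.436 → R1 fires; B=6 Z=3 D=2
Draw 2: a1=0.654, a2=0.972, a3=0.344, a4=2.058, a5=0.418, a0=4.446; τ=−ln(0.0821)/4.446=0.562 → t=0.637; u2·a0=0.6015·4.446=2.674; a1+…+a3=1.970 < 2.674 ≤ a1+…+a4=4.028 → R4 fires; B=7 Z=2 D=3
Draw 3: a1=0.436, a2=1.134, a3=0.516, a4=2.058, a5=0.627, a0=4.771; τ=−ln(0.7974)/4.771=0.047 → t=0.684; u2·a0=0.8738·4.771=4.169; a1+…+a4=4.144 < 4.169 ≤ a1+…+a5=4.771 → R5 fires; B=9 Z=2 D=2
Draw 4: a1=0.436, a2=1.458, a3=0.344, a4=1.372, a5=0.418, a0=4.028; τ=−ln(0.3930)/4.028=0.232 → t=0.916; u2·a0=0.7127·4.028=2.871; a1+…+a3=2.238 < 2.871 ≤ a1+…+a4=3.610 → R4 fires; B=10 Z=1 D=3
Draw 5: a1=0.218, a2=1.620, a3=0.516, a4=1.029, a5=0.627, a0=4.010; τ=−ln(0.3606)/4.010=0.254 → t=1.171; u2·a0=0.7908·4.010=3.171; a1+…+a3=2.354 < 3.171 ≤ a1+…+a4=3.383 → R4 fires; B=11 Z=0 D=4
Draw 6: a1=0.000, a2=1.782, a3=0.688, a4=0.000, a5=0.836, a0=3.306; τ=−ln(0.8984)/3.306=0.032 → t=1.203; u2·a0=0.9068·3.306=2.998; a1+…+a4=2.470 < 2.998 ≤ a1+…+a5=3.306 → R5 fires; B=13 Z=0 D=3
Draw 7: a1=0.000, a2=2.106, a3=0.516, a4=0.000, a5=0.627, a0=3.249; τ=−ln(0.7988)/3.249=0.069 → t=1.272; u2·a0=0.5735·3.249=1.863; a1=0.000 < 1.863 ≤ a1+a2=2.106 → R2 fires; B=12 Z=0 D=4
Draw 8: a1=0.000, a2=1.944, a3=0.688, a4=0.000, a5=0.836, a0=3.468; τ=−ln(0.4930)/3.468=0.204 → t=1.476; u2·a0=0.6118·3.468=2.122; a1+a2=1.944 < 2.122 ≤ a1+…+a3=2.632 → R3 fires; B=12 Z=1 D=5
Draw 9: a1=0.218, a2=1.944, a3=0.860, a4=1.715, a5=1.045, a0=5.782; τ=−ln(0.7786)/5.782=0.043 → t=1.519; u2·a0=0.6325·5.782=3.657; a1+…+a3=3.022 < 3.657 ≤ a1+…+a4=4.737 → R4 fires; B=13 Z=0 D=6
Draw 10: a1=0.000, a2=2.106, a3=1.032, a4=0.000, a5=1.254, a0=4.392; τ=−ln(0.9629)/4.392=0.009 → t=1.528; u2·a0=0.6082·4.392=2.671; a1+a2=2.106 < 2.671 ≤ a1+…+a3=3.138 → R3 fires; B=13 Z=1 D=7
Draw 11: a1=0.218, a2=2.106, a3=1.204, a4=2.401, a5=1.463, a0=7.392; τ=−ln(0.5562)/7.392=0.079 → t=1.607; u2·a0=0.6192·7.392=4.577; a1+…+a3=3.528 < 4.577 ≤ a1+…+a4=5.929 → R4 fires; B=14 Z=0 D=8
Draw 12: a1=0.000, a2=2.268, a3=1.376, a4=0.000, a5=1.672, a0=5.316; τ=−ln(0.1230)/5.316=0.394 → t=2.001; u2·a0=0.0272·5.316=0.145; a1=0.000 < 0.145 ≤ a1+a2=2.268 → R2 fires; B=13 Z=0 D=9
Draw 13: a1=0.000, a2=2.106, a3=1.548, a4=0.000, a5=1.881, a0=5.535; τ=−ln(0.1645)/5.535=0.326 → t=2.328 > T=2.01: stop.
Read off Z at T=2.01: 0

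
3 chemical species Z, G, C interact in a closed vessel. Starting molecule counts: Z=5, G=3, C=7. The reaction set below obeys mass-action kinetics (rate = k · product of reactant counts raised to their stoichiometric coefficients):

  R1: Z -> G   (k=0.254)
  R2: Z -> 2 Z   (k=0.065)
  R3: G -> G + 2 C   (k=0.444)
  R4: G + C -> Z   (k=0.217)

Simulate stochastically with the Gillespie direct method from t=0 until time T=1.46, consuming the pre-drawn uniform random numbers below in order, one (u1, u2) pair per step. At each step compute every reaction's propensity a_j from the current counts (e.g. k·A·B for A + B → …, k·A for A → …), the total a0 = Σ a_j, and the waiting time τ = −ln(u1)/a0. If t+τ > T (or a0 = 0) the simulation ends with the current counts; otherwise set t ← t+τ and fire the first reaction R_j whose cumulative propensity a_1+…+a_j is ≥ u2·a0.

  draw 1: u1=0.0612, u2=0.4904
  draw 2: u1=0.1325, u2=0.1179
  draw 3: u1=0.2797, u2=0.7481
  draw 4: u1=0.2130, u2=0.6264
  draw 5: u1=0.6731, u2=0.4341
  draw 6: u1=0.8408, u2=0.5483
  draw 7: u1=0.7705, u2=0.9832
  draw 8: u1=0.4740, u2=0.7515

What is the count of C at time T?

t=0.000: Z=5 G=3 C=7
Draw 1: a1=1.270, a2=0.325, a3=1.332, a4=4.557, a0=7.484; τ=−ln(0.0612)/7.484=0.373 → t=0.373; u2·a0=0.4904·7.484=3.670; a1+…+a3=2.927 < 3.670 ≤ a1+…+a4=7.484 → R4 fires; Z=6 G=2 C=6
Draw 2: a1=1.524, a2=0.390, a3=0.888, a4=2.604, a0=5.406; τ=−ln(0.1325)/5.406=0.374 → t=0.747; u2·a0=0.1179·5.406=0.637 ≤ a1=1.524 → R1 fires; Z=5 G=3 C=6
Draw 3: a1=1.270, a2=0.325, a3=1.332, a4=3.906, a0=6.833; τ=−ln(0.2797)/6.833=0.186 → t=0.934; u2·a0=0.7481·6.833=5.112; a1+…+a3=2.927 < 5.112 ≤ a1+…+a4=6.833 → R4 fires; Z=6 G=2 C=5
Draw 4: a1=1.524, a2=0.390, a3=0.888, a4=2.170, a0=4.972; τ=−ln(0.2130)/4.972=0.311 → t=1.245; u2·a0=0.6264·4.972=3.114; a1+…+a3=2.802 < 3.114 ≤ a1+…+a4=4.972 → R4 fires; Z=7 G=1 C=4
Draw 5: a1=1.778, a2=0.455, a3=0.444, a4=0.868, a0=3.545; τ=−ln(0.6731)/3.545=0.112 → t=1.356; u2·a0=0.4341·3.545=1.539 ≤ a1=1.778 → R1 fires; Z=6 G=2 C=4
Draw 6: a1=1.524, a2=0.390, a3=0.888, a4=1.736, a0=4.538; τ=−ln(0.8408)/4.538=0.038 → t=1.395; u2·a0=0.5483·4.538=2.488; a1+a2=1.914 < 2.488 ≤ a1+…+a3=2.802 → R3 fires; Z=6 G=2 C=6
Draw 7: a1=1.524, a2=0.390, a3=0.888, a4=2.604, a0=5.406; τ=−ln(0.7705)/5.406=0.048 → t=1.443; u2·a0=0.9832·5.406=5.315; a1+…+a3=2.802 < 5.315 ≤ a1+…+a4=5.406 → R4 fires; Z=7 G=1 C=5
Draw 8: a1=1.778, a2=0.455, a3=0.444, a4=1.085, a0=3.762; τ=−ln(0.4740)/3.762=0.198 → t=1.641 > T=1.46: stop.
Read off C at T=1.46: 5

C at T = 5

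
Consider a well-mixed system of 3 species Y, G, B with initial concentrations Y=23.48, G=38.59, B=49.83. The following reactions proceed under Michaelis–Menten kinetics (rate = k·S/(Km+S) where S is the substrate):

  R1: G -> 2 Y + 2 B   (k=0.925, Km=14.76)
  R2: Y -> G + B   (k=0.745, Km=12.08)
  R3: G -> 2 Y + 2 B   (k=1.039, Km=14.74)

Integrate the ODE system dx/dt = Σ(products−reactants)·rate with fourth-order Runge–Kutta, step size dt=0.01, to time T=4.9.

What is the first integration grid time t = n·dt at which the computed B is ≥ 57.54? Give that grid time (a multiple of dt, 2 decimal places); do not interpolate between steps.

Threshold first reached at t = 2.32

RK4 with dt=0.01: 490 steps to T=4.9. Trajectory (selected grid times):
t=0.00: Y=23.48 G=38.59 B=49.83
t=0.54: Y=24.74 G=38.09 B=51.63
t=1.09: Y=26.02 G=37.59 B=53.46
t=1.63: Y=27.26 G=37.11 B=55.26
t=2.18: Y=28.52 G=36.62 B=57.09
t=2.31: Y=28.82 G=36.51 B=57.52
t=2.32: Y=28.84 G=36.50 B=57.55
t=2.72: Y=29.75 G=36.15 B=58.88
t=3.27: Y=30.98 G=35.68 B=60.71
t=3.81: Y=32.19 G=35.22 B=62.50
t=4.36: Y=33.41 G=34.76 B=64.31
t=4.90: Y=34.60 G=34.32 B=66.10
B(2.31)=57.520 < 57.54 but B(2.32)=57.554 ≥ 57.54, so the first grid time is t=2.32.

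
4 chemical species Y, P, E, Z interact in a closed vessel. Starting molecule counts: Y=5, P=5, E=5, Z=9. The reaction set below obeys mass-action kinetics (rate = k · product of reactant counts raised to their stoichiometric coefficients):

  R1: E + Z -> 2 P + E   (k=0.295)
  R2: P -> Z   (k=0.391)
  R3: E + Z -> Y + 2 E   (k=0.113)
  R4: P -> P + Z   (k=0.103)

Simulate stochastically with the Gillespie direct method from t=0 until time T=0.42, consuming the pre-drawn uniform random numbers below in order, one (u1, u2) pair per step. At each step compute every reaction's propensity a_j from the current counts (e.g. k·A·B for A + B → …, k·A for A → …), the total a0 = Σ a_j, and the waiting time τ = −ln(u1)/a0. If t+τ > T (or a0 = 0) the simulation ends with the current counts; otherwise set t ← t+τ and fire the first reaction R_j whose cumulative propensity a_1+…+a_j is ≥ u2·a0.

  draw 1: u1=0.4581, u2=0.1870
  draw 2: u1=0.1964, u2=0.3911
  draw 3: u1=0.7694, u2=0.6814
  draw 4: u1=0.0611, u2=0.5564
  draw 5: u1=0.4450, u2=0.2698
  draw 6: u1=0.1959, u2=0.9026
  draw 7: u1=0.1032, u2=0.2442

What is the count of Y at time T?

t=0.000: Y=5 P=5 E=5 Z=9
Draw 1: a1=13.275, a2=1.955, a3=5.085, a4=0.515, a0=20.830; τ=−ln(0.4581)/20.830=0.037 → t=0.037; u2·a0=0.1870·20.830=3.895 ≤ a1=13.275 → R1 fires; Y=5 P=7 E=5 Z=8
Draw 2: a1=11.800, a2=2.737, a3=4.520, a4=0.721, a0=19.778; τ=−ln(0.1964)/19.778=0.082 → t=0.120; u2·a0=0.3911·19.778=7.735 ≤ a1=11.800 → R1 fires; Y=5 P=9 E=5 Z=7
Draw 3: a1=10.325, a2=3.519, a3=3.955, a4=0.927, a0=18.726; τ=−ln(0.7694)/18.726=0.014 → t=0.134; u2·a0=0.6814·18.726=12.760; a1=10.325 < 12.760 ≤ a1+a2=13.844 → R2 fires; Y=5 P=8 E=5 Z=8
Draw 4: a1=11.800, a2=3.128, a3=4.520, a4=0.824, a0=20.272; τ=−ln(0.0611)/20.272=0.138 → t=0.272; u2·a0=0.5564·20.272=11.279 ≤ a1=11.800 → R1 fires; Y=5 P=10 E=5 Z=7
Draw 5: a1=10.325, a2=3.910, a3=3.955, a4=1.030, a0=19.220; τ=−ln(0.4450)/19.220=0.042 → t=0.314; u2·a0=0.2698·19.220=5.186 ≤ a1=10.325 → R1 fires; Y=5 P=12 E=5 Z=6
Draw 6: a1=8.850, a2=4.692, a3=3.390, a4=1.236, a0=18.168; τ=−ln(0.1959)/18.168=0.090 → t=0.404; u2·a0=0.9026·18.168=16.398; a1+a2=13.542 < 16.398 ≤ a1+…+a3=16.932 → R3 fires; Y=6 P=12 E=6 Z=5
Draw 7: a1=8.850, a2=4.692, a3=3.390, a4=1.236, a0=18.168; τ=−ln(0.1032)/18.168=0.125 → t=0.529 > T=0.42: stop.
Read off Y at T=0.42: 6

Y at T = 6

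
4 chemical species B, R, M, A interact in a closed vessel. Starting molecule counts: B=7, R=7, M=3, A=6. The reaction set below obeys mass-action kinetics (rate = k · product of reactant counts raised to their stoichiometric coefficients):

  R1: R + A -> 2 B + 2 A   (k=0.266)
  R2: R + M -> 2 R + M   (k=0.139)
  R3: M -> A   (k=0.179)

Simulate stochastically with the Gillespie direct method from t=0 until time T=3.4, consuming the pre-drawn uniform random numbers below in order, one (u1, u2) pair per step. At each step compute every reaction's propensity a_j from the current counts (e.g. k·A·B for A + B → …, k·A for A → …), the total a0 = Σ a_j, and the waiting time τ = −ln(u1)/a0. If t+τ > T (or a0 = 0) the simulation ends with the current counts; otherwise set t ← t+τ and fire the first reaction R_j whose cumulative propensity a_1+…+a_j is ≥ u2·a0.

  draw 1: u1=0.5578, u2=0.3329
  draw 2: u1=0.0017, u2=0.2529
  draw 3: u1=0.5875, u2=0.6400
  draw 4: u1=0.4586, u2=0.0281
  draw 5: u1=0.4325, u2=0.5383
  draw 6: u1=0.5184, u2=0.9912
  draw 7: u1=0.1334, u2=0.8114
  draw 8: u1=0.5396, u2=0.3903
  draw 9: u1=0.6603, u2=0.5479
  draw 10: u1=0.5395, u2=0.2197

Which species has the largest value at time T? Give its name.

Dominant species at T: B

t=0.000: B=7 R=7 M=3 A=6
Draw 1: a1=11.172, a2=2.919, a3=0.537, a0=14.628; τ=−ln(0.5578)/14.628=0.040 → t=0.040; u2·a0=0.3329·14.628=4.870 ≤ a1=11.172 → R1 fires; B=9 R=6 M=3 A=7
Draw 2: a1=11.172, a2=2.502, a3=0.537, a0=14.211; τ=−ln(0.0017)/14.211=0.449 → t=0.489; u2·a0=0.2529·14.211=3.594 ≤ a1=11.172 → R1 fires; B=11 R=5 M=3 A=8
Draw 3: a1=10.640, a2=2.085, a3=0.537, a0=13.262; τ=−ln(0.5875)/13.262=0.040 → t=0.529; u2·a0=0.6400·13.262=8.488 ≤ a1=10.640 → R1 fires; B=13 R=4 M=3 A=9
Draw 4: a1=9.576, a2=1.668, a3=0.537, a0=11.781; τ=−ln(0.4586)/11.781=0.066 → t=0.595; u2·a0=0.0281·11.781=0.331 ≤ a1=9.576 → R1 fires; B=15 R=3 M=3 A=10
Draw 5: a1=7.980, a2=1.251, a3=0.537, a0=9.768; τ=−ln(0.4325)/9.768=0.086 → t=0.681; u2·a0=0.5383·9.768=5.258 ≤ a1=7.980 → R1 fires; B=17 R=2 M=3 A=11
Draw 6: a1=5.852, a2=0.834, a3=0.537, a0=7.223; τ=−ln(0.5184)/7.223=0.091 → t=0.772; u2·a0=0.9912·7.223=7.159; a1+a2=6.686 < 7.159 ≤ a1+…+a3=7.223 → R3 fires; B=17 R=2 M=2 A=12
Draw 7: a1=6.384, a2=0.556, a3=0.358, a0=7.298; τ=−ln(0.1334)/7.298=0.276 → t=1.048; u2·a0=0.8114·7.298=5.922 ≤ a1=6.384 → R1 fires; B=19 R=1 M=2 A=13
Draw 8: a1=3.458, a2=0.278, a3=0.358, a0=4.094; τ=−ln(0.5396)/4.094=0.151 → t=1.198; u2·a0=0.3903·4.094=1.598 ≤ a1=3.458 → R1 fires; B=21 R=0 M=2 A=14
Draw 9: a1=0.000, a2=0.000, a3=0.358, a0=0.358; τ=−ln(0.6603)/0.358=1.159 → t=2.358; u2·a0=0.5479·0.358=0.196; a1+a2=0.000 < 0.196 ≤ a1+…+a3=0.358 → R3 fires; B=21 R=0 M=1 A=15
Draw 10: a1=0.000, a2=0.000, a3=0.179, a0=0.179; τ=−ln(0.5395)/0.179=3.448 → t=5.805 > T=3.4: stop.
At T=3.4: B=21 R=0 M=1 A=15; the largest is B.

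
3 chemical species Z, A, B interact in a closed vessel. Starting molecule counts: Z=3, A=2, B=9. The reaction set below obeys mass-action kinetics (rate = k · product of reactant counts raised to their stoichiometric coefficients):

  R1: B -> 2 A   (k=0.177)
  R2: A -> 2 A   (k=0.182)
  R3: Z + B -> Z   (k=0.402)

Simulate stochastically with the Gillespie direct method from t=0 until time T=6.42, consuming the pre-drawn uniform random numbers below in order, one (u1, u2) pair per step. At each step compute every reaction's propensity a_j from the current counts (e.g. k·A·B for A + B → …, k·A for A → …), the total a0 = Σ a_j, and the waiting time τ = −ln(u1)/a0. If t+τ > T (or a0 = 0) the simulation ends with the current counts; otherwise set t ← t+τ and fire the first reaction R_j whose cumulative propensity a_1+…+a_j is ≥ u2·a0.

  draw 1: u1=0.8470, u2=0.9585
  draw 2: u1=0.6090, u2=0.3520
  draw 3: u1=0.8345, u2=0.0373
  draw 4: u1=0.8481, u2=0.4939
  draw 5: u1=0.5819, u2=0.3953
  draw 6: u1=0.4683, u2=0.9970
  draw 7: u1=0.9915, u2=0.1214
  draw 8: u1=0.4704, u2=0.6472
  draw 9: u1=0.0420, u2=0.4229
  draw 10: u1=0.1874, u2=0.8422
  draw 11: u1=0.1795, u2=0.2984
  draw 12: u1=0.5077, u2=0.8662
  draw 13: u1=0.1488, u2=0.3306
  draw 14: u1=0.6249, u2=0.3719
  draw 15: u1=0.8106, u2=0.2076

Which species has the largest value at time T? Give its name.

t=0.000: Z=3 A=2 B=9
Draw 1: a1=1.593, a2=0.364, a3=10.854, a0=12.811; τ=−ln(0.8470)/12.811=0.013 → t=0.013; u2·a0=0.9585·12.811=12.279; a1+a2=1.957 < 12.279 ≤ a1+…+a3=12.811 → R3 fires; Z=3 A=2 B=8
Draw 2: a1=1.416, a2=0.364, a3=9.648, a0=11.428; τ=−ln(0.6090)/11.428=0.043 → t=0.056; u2·a0=0.3520·11.428=4.023; a1+a2=1.780 < 4.023 ≤ a1+…+a3=11.428 → R3 fires; Z=3 A=2 B=7
Draw 3: a1=1.239, a2=0.364, a3=8.442, a0=10.045; τ=−ln(0.8345)/10.045=0.018 → t=0.074; u2·a0=0.0373·10.045=0.375 ≤ a1=1.239 → R1 fires; Z=3 A=4 B=6
Draw 4: a1=1.062, a2=0.728, a3=7.236, a0=9.026; τ=−ln(0.8481)/9.026=0.018 → t=0.093; u2·a0=0.4939·9.026=4.458; a1+a2=1.790 < 4.458 ≤ a1+…+a3=9.026 → R3 fires; Z=3 A=4 B=5
Draw 5: a1=0.885, a2=0.728, a3=6.030, a0=7.643; τ=−ln(0.5819)/7.643=0.071 → t=0.163; u2·a0=0.3953·7.643=3.021; a1+a2=1.613 < 3.021 ≤ a1+…+a3=7.643 → R3 fires; Z=3 A=4 B=4
Draw 6: a1=0.708, a2=0.728, a3=4.824, a0=6.260; τ=−ln(0.4683)/6.260=0.121 → t=0.285; u2·a0=0.9970·6.260=6.241; a1+a2=1.436 < 6.241 ≤ a1+…+a3=6.260 → R3 fires; Z=3 A=4 B=3
Draw 7: a1=0.531, a2=0.728, a3=3.618, a0=4.877; τ=−ln(0.9915)/4.877=0.002 → t=0.286; u2·a0=0.1214·4.877=0.592; a1=0.531 < 0.592 ≤ a1+a2=1.259 → R2 fires; Z=3 A=5 B=3
Draw 8: a1=0.531, a2=0.910, a3=3.618, a0=5.059; τ=−ln(0.4704)/5.059=0.149 → t=0.435; u2·a0=0.6472·5.059=3.274; a1+a2=1.441 < 3.274 ≤ a1+…+a3=5.059 → R3 fires; Z=3 A=5 B=2
Draw 9: a1=0.354, a2=0.910, a3=2.412, a0=3.676; τ=−ln(0.0420)/3.676=0.862 → t=1.298; u2·a0=0.4229·3.676=1.555; a1+a2=1.264 < 1.555 ≤ a1+…+a3=3.676 → R3 fires; Z=3 A=5 B=1
Draw 10: a1=0.177, a2=0.910, a3=1.206, a0=2.293; τ=−ln(0.1874)/2.293=0.730 → t=2.028; u2·a0=0.8422·2.293=1.931; a1+a2=1.087 < 1.931 ≤ a1+…+a3=2.293 → R3 fires; Z=3 A=5 B=0
Draw 11: a1=0.000, a2=0.910, a3=0.000, a0=0.910; τ=−ln(0.1795)/0.910=1.887 → t=3.916; u2·a0=0.2984·0.910=0.272; a1=0.000 < 0.272 ≤ a1+a2=0.910 → R2 fires; Z=3 A=6 B=0
Draw 12: a1=0.000, a2=1.092, a3=0.000, a0=1.092; τ=−ln(0.5077)/1.092=0.621 → t=4.536; u2·a0=0.8662·1.092=0.946; a1=0.000 < 0.946 ≤ a1+a2=1.092 → R2 fires; Z=3 A=7 B=0
Draw 13: a1=0.000, a2=1.274, a3=0.000, a0=1.274; τ=−ln(0.1488)/1.274=1.495 → t=6.032; u2·a0=0.3306·1.274=0.421; a1=0.000 < 0.421 ≤ a1+a2=1.274 → R2 fires; Z=3 A=8 B=0
Draw 14: a1=0.000, a2=1.456, a3=0.000, a0=1.456; τ=−ln(0.6249)/1.456=0.323 → t=6.355; u2·a0=0.3719·1.456=0.541; a1=0.000 < 0.541 ≤ a1+a2=1.456 → R2 fires; Z=3 A=9 B=0
Draw 15: a1=0.000, a2=1.638, a3=0.000, a0=1.638; τ=−ln(0.8106)/1.638=0.128 → t=6.483 > T=6.42: stop.
At T=6.42: Z=3 A=9 B=0; the largest is A.

Dominant species at T: A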